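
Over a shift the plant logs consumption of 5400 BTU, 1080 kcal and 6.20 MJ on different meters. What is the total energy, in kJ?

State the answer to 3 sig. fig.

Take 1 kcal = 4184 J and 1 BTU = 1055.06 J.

1.64×10⁴ kJ

5400 BTU × 1055.06 = 5.69732×10⁶ J
1080 kcal × 4184 = 4.51872×10⁶ J
6.20 MJ × 1000000 = 6.2×10⁶ J
Combined: 5.69732×10⁶ + 4.51872×10⁶ + 6.2×10⁶ = 1.6416×10⁷ J
In kJ: 1.6416×10⁷ / 1000 = 16416 kJ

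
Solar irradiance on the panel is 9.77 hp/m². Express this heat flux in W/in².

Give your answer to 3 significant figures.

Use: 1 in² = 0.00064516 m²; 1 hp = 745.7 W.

4.70 W/in²

9.77 hp/m² × 745.7 W/hp = 7285.49 W/m²
7285.49 W/m² × 0.00064516 m²/in² = 4.70031 W/in²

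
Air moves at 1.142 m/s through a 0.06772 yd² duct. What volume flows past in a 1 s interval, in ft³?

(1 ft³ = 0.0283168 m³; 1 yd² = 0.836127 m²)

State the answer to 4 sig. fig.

2.284 ft³

0.06772 yd² × 0.836127 = 0.0566225 m²
V = v × A × t = 1.142 m/s × 0.0566225 m² × 1 s = 0.0646629 m³
0.0646629 m³ ÷ (0.0283168 m³/ft³) = 2.28355 ft³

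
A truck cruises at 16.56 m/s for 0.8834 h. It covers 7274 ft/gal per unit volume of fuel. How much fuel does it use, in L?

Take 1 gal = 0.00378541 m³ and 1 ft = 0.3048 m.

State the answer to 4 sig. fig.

0.8834 h → 3180.24 s
d = v × t = 16.56 × 3180.24 = 52664.8 m
7274 ft/gal → 585700 m/m³
V = d / (distance per unit fuel) = 52664.8 / 585700 = 0.0899177 m³
In L: 0.0899177 / 0.001 = 89.9177 L

89.92 L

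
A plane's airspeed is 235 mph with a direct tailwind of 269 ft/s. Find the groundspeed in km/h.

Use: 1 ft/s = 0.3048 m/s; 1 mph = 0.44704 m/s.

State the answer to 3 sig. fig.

673 km/h

235 mph × 0.44704 = 105.054 m/s
269 ft/s × 0.3048 = 81.9912 m/s
Sum: 105.054 + 81.9912 = 187.045 m/s
In km/h: 187.045 / (1/3.6) = 673.362 km/h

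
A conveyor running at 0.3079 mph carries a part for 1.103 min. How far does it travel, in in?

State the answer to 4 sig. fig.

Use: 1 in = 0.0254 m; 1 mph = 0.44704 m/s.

358.6 in

0.3079 mph × 0.44704 = 0.137644 m/s
1.103 min × 60 = 66.18 s
d = v × t = 0.137644 m/s × 66.18 s = 9.10928 m
9.10928 m ÷ (0.0254 m/in) = 358.633 in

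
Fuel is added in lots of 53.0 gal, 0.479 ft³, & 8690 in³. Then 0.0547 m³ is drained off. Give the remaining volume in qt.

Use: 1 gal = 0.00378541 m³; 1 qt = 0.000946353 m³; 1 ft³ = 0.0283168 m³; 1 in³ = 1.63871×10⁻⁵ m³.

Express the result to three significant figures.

319 qt

53.0 gal × 0.00378541 = 0.200627 m³
0.479 ft³ × 0.0283168 = 0.0135637 m³
8690 in³ × 1.63871×10⁻⁵ = 0.142404 m³
0.0547 m³ (already m³)
Net: 0.200627 + 0.0135637 + 0.142404 − 0.0547 = 0.301895 m³
In qt: 0.301895 / 0.000946353 = 319.009 qt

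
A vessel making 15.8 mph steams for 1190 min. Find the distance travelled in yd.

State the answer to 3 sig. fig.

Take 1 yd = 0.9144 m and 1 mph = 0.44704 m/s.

5.52×10⁵ yd

15.8 mph × 0.44704 = 7.06323 m/s
1190 min × 60 = 71400 s
d = v × t = 7.06323 m/s × 71400 s = 504315 m
504315 m ÷ (0.9144 m/yd) = 551526 yd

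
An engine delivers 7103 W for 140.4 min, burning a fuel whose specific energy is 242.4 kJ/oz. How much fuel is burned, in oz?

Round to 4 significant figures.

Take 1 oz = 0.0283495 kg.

140.4 min → 8424 s
E = P × t = 7103 × 8424 = 5.98357×10⁷ J
242.4 kJ/oz → 8.55042×10⁶ J/kg
m = E / e_s = 5.98357×10⁷ / 8.55042×10⁶ = 6.99798 kg
In oz: 6.99798 / 0.0283495 = 246.847 oz

246.8 oz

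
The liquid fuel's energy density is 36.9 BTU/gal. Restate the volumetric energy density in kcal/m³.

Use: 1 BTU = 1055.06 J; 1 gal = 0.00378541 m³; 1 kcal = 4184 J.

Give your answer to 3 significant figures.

36.9 BTU/gal × 1055.06 J/BTU ÷ 0.00378541 m³/gal = 1.02847×10⁷ J/m³
1.02847×10⁷ J/m³ ÷ 4184 J/kcal = 2458.1 kcal/m³

2460 kcal/m³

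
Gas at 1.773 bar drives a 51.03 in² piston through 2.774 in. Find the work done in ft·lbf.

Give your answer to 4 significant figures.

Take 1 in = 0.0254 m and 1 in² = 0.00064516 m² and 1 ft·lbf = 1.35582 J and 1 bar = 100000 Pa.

1.773 bar → 177300 Pa
51.03 in² → 0.0329225 m²
F = P × A = 177300 × 0.0329225 = 5837.16 N
2.774 in → 0.0704596 m
W = F × d = 5837.16 × 0.0704596 = 411.284 J
In ft·lbf: 411.284 / 1.35582 = 303.347 ft·lbf

303.3 ft·lbf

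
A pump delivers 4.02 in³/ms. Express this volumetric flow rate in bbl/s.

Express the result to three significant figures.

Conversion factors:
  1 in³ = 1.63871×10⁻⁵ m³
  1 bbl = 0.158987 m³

4.02 in³/ms × 1.63871×10⁻⁵ m³/in³ ÷ 0.001 s/ms = 0.0658761 m³/s
0.0658761 m³/s ÷ 0.158987 m³/bbl = 0.414349 bbl/s

0.414 bbl/s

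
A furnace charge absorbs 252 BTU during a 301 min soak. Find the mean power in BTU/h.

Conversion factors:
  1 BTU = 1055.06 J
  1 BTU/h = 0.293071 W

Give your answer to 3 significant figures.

50.2 BTU/h

252 BTU × 1055.06 → 265875 J
301 min × 60 → 18060 s
P = E / t = 265875 J / 18060 s = 14.7218 W
14.7218 W ÷ (0.293071 W/BTU/h) = 50.2329 BTU/h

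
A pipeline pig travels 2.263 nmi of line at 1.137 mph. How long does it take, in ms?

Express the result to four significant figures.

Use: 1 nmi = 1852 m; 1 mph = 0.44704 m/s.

2.263 nmi × 1852 → 4191.08 m
1.137 mph × 0.44704 → 0.508284 m/s
t = d / v = 4191.08 m / 0.508284 m/s = 8245.55 s
8245.55 s ÷ (0.001 s/ms) = 8.24555×10⁶ ms

8.246×10⁶ ms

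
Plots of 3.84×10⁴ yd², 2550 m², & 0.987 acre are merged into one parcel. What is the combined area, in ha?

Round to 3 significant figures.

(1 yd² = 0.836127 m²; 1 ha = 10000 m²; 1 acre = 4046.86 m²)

3.87 ha

3.84×10⁴ yd² × 0.836127 = 32107.3 m²
2550 m² (already m²)
0.987 acre × 4046.86 = 3994.25 m²
Combined: 32107.3 + 2550 + 3994.25 = 38651.6 m²
In ha: 38651.6 / 10000 = 3.86516 ha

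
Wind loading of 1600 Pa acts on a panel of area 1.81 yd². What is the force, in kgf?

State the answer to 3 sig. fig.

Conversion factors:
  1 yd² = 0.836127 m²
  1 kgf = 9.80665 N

247 kgf

1.81 yd² × 0.836127 = 1.51339 m²
F = P × A = 1600 Pa × 1.51339 m² = 2421.42 N
2421.42 N ÷ (9.80665 N/kgf) = 246.916 kgf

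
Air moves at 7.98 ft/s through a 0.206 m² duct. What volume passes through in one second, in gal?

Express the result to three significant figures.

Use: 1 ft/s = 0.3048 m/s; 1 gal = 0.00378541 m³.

7.98 ft/s × 0.3048 → 2.4323 m/s
V = v × A × t = 2.4323 m/s × 0.206 m² × 1 s = 0.501054 m³
0.501054 m³ ÷ (0.00378541 m³/gal) = 132.365 gal

132 gal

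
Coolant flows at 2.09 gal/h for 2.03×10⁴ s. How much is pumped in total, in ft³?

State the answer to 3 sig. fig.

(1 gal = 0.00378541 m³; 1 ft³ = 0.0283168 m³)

1.58 ft³

2.09 gal/h → 2.19764×10⁻⁶ m³/s
V = Q × t = 2.19764×10⁻⁶ × 20300 = 0.0446121 m³
In ft³: 0.0446121 / 0.0283168 = 1.57546 ft³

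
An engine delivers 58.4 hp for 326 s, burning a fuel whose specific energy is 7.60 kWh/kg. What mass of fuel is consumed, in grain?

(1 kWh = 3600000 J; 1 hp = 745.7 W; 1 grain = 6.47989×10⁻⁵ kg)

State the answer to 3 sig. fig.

58.4 hp → 43548.9 W
E = P × t = 43548.9 × 326 = 1.41969×10⁷ J
7.60 kWh/kg → 2.736×10⁷ J/kg
m = E / e_s = 1.41969×10⁷ / 2.736×10⁷ = 0.518893 kg
In grain: 0.518893 / 6.47989×10⁻⁵ = 8007.74 grain

8010 grain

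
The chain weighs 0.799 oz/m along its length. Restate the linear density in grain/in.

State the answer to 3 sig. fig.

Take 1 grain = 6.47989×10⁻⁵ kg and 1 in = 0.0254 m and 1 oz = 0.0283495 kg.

8.88 grain/in

0.799 oz/m × 0.0283495 kg/oz = 0.0226513 kg/m
0.0226513 kg/m ÷ 6.47989×10⁻⁵ kg/grain × 0.0254 m/in = 8.8789 grain/in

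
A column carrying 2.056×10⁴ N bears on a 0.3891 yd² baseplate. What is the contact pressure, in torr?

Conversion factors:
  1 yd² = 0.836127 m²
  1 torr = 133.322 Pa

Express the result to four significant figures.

0.3891 yd² × 0.836127 → 0.325337 m²
P = F / A = 20560 N / 0.325337 m² = 63196 Pa
63196 Pa ÷ (133.322 Pa/torr) = 474.01 torr

474.0 torr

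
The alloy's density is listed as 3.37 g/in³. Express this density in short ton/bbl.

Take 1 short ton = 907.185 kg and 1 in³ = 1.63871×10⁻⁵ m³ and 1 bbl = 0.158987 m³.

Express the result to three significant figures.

3.37 g/in³ × 0.001 kg/g ÷ 1.63871×10⁻⁵ m³/in³ = 205.65 kg/m³
205.65 kg/m³ ÷ 907.185 kg/short ton × 0.158987 m³/bbl = 0.0360408 short ton/bbl

0.0360 short ton/bbl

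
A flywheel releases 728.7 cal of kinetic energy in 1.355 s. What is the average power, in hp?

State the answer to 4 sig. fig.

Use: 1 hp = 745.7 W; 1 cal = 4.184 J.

3.017 hp

728.7 cal × 4.184 → 3048.88 J
P = E / t = 3048.88 J / 1.355 s = 2250.1 W
2250.1 W ÷ (745.7 W/hp) = 3.01743 hp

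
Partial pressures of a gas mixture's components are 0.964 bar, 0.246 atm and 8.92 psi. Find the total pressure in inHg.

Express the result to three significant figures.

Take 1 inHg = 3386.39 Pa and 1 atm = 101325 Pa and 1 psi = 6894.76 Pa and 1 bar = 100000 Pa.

0.964 bar × 100000 = 96400 Pa
0.246 atm × 101325 = 24926 Pa
8.92 psi × 6894.76 = 61501.3 Pa
Combined: 96400 + 24926 + 61501.3 = 182827 Pa
In inHg: 182827 / 3386.39 = 53.9888 inHg

54.0 inHg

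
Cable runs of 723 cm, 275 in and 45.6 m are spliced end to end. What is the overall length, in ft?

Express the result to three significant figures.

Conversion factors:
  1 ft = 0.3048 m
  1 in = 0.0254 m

723 cm × 0.01 → 7.23 m
275 in × 0.0254 → 6.985 m
45.6 m (already m)
Total: 7.23 + 6.985 + 45.6 = 59.815 m
In ft: 59.815 / 0.3048 = 196.243 ft

196 ft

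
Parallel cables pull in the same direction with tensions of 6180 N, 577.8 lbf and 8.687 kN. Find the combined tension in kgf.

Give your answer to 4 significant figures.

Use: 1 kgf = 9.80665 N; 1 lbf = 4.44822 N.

1778 kgf

6180 N (already N)
577.8 lbf × 4.44822 → 2570.18 N
8.687 kN × 1000 → 8687 N
Combined: 6180 + 2570.18 + 8687 = 17437.2 N
In kgf: 17437.2 / 9.80665 = 1778.1 kgf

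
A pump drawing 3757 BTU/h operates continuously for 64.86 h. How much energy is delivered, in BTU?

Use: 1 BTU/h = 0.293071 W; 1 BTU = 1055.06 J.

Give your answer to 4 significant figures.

3757 BTU/h × 0.293071 = 1101.07 W
64.86 h × 3600 = 233496 s
E = P × t = 1101.07 W × 233496 s = 2.57095×10⁸ J
2.57095×10⁸ J ÷ (1055.06 J/BTU) = 243678 BTU

2.437×10⁵ BTU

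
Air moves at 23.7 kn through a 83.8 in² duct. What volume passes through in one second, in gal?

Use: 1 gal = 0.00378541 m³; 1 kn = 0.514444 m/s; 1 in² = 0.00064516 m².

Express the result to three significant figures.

23.7 kn × 0.514444 → 12.1923 m/s
83.8 in² × 0.00064516 → 0.0540644 m²
V = v × A × t = 12.1923 m/s × 0.0540644 m² × 1 s = 0.659169 m³
0.659169 m³ ÷ (0.00378541 m³/gal) = 174.134 gal

174 gal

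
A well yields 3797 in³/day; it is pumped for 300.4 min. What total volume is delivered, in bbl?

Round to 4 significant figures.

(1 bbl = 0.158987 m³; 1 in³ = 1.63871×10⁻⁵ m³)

0.08164 bbl

3797 in³/day → 7.2016×10⁻⁷ m³/s
300.4 min → 18024 s
V = Q × t = 7.2016×10⁻⁷ × 18024 = 0.0129802 m³
In bbl: 0.0129802 / 0.158987 = 0.0816432 bbl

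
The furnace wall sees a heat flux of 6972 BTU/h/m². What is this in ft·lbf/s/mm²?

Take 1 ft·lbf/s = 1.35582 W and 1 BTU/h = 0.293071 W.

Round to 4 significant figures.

6972 BTU/h/m² × 0.293071 W/BTU/h = 2043.29 W/m²
2043.29 W/m² ÷ 1.35582 W/ft·lbf/s × 10⁻⁶ m²/mm² = 0.00150705 ft·lbf/s/mm²

0.001507 ft·lbf/s/mm²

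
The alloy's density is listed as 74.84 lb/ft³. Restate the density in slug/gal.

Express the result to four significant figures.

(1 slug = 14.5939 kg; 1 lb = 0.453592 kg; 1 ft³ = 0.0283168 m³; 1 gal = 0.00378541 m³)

74.84 lb/ft³ × 0.453592 kg/lb ÷ 0.0283168 m³/ft³ = 1198.82 kg/m³
1198.82 kg/m³ ÷ 14.5939 kg/slug × 0.00378541 m³/gal = 0.310954 slug/gal

0.3110 slug/gal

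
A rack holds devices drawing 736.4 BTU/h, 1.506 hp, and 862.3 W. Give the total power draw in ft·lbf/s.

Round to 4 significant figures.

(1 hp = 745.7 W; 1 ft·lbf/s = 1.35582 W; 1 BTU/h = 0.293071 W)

736.4 BTU/h × 0.293071 → 215.817 W
1.506 hp × 745.7 → 1123.02 W
862.3 W (already W)
Combined: 215.817 + 1123.02 + 862.3 = 2201.14 W
In ft·lbf/s: 2201.14 / 1.35582 = 1623.48 ft·lbf/s

1623 ft·lbf/s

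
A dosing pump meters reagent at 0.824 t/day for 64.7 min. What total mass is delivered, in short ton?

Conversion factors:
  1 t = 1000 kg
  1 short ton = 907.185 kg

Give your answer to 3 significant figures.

0.0408 short ton

0.824 t/day → 0.00953704 kg/s
64.7 min → 3882 s
m = ṁ × t = 0.00953704 × 3882 = 37.0228 kg
In short ton: 37.0228 / 907.185 = 0.0408106 short ton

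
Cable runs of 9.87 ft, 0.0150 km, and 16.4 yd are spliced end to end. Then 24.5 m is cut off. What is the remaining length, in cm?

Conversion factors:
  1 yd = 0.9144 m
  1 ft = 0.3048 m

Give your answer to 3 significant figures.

9.87 ft × 0.3048 → 3.00838 m
0.0150 km × 1000 → 15 m
16.4 yd × 0.9144 → 14.9962 m
24.5 m (already m)
Net: 3.00838 + 15 + 14.9962 − 24.5 = 8.50458 m
In cm: 8.50458 / 0.01 = 850.458 cm

850 cm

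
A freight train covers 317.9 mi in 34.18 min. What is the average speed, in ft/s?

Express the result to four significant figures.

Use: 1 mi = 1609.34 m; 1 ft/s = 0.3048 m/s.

317.9 mi × 1609.34 → 511609 m
34.18 min × 60 → 2050.8 s
v = d / t = 511609 m / 2050.8 s = 249.468 m/s
249.468 m/s ÷ (0.3048 m/s/ft/s) = 818.465 ft/s

818.5 ft/s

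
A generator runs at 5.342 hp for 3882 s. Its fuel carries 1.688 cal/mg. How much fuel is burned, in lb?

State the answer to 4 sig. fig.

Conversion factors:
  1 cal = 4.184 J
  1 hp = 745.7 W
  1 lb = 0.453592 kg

4.827 lb

5.342 hp → 3983.53 W
E = P × t = 3983.53 × 3882 = 1.54641×10⁷ J
1.688 cal/mg → 7.06259×10⁶ J/kg
m = E / e_s = 1.54641×10⁷ / 7.06259×10⁶ = 2.18958 kg
In lb: 2.18958 / 0.453592 = 4.8272 lb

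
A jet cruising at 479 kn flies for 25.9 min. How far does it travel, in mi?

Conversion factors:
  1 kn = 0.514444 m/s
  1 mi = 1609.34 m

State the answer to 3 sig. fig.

238 mi

479 kn × 0.514444 = 246.419 m/s
25.9 min × 60 = 1554 s
d = v × t = 246.419 m/s × 1554 s = 382935 m
382935 m ÷ (1609.34 m/mi) = 237.945 mi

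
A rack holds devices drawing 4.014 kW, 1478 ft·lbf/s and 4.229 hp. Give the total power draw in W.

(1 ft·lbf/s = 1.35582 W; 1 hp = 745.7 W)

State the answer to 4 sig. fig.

4.014 kW × 1000 = 4014 W
1478 ft·lbf/s × 1.35582 = 2003.9 W
4.229 hp × 745.7 = 3153.57 W
Sum: 4014 + 2003.9 + 3153.57 = 9171.47 W

9171 W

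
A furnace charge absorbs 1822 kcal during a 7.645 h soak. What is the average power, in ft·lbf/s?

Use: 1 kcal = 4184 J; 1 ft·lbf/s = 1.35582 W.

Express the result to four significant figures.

204.3 ft·lbf/s

1822 kcal × 4184 → 7.62325×10⁶ J
7.645 h × 3600 → 27522 s
P = E / t = 7.62325×10⁶ J / 27522 s = 276.988 W
276.988 W ÷ (1.35582 W/ft·lbf/s) = 204.296 ft·lbf/s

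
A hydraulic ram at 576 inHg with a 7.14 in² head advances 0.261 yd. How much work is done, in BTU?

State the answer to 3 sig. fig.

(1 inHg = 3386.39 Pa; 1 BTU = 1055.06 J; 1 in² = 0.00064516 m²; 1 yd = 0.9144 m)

2.03 BTU

576 inHg → 1.95056×10⁶ Pa
7.14 in² → 0.00460644 m²
F = P × A = 1.95056×10⁶ × 0.00460644 = 8985.14 N
0.261 yd → 0.238658 m
W = F × d = 8985.14 × 0.238658 = 2144.38 J
In BTU: 2144.38 / 1055.06 = 2.03247 BTU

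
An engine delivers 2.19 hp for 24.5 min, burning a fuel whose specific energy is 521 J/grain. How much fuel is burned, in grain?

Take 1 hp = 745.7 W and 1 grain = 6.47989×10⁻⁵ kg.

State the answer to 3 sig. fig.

2.19 hp → 1633.08 W
24.5 min → 1470 s
E = P × t = 1633.08 × 1470 = 2.40063×10⁶ J
521 J/grain → 8.04026×10⁶ J/kg
m = E / e_s = 2.40063×10⁶ / 8.04026×10⁶ = 0.298576 kg
In grain: 0.298576 / 6.47989×10⁻⁵ = 4607.73 grain

4610 grain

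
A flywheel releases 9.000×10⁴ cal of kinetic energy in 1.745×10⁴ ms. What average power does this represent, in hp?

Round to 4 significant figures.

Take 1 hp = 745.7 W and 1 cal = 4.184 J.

28.94 hp

9.000×10⁴ cal × 4.184 = 376560 J
1.745×10⁴ ms × 0.001 = 17.45 s
P = E / t = 376560 J / 17.45 s = 21579.4 W
21579.4 W ÷ (745.7 W/hp) = 28.9384 hp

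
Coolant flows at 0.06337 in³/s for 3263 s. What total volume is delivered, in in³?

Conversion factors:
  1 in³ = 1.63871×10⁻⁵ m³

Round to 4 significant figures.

206.8 in³

0.06337 in³/s → 1.03845×10⁻⁶ m³/s
V = Q × t = 1.03845×10⁻⁶ × 3263 = 0.00338846 m³
In in³: 0.00338846 / 1.63871×10⁻⁵ = 206.776 in³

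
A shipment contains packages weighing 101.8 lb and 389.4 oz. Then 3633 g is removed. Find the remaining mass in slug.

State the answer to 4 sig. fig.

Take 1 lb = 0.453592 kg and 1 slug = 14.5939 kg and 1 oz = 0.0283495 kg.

3.672 slug

101.8 lb × 0.453592 = 46.1757 kg
389.4 oz × 0.0283495 = 11.0393 kg
3633 g × 0.001 = 3.633 kg
Net: 46.1757 + 11.0393 − 3.633 = 53.582 kg
In slug: 53.582 / 14.5939 = 3.67153 slug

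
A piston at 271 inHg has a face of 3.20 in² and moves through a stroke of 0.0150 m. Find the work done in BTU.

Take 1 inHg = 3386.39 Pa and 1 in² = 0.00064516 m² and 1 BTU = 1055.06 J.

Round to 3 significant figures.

271 inHg → 917712 Pa
3.20 in² → 0.00206451 m²
F = P × A = 917712 × 0.00206451 = 1894.63 N
W = F × d = 1894.63 × 0.015 = 28.4194 J
In BTU: 28.4194 / 1055.06 = 0.0269363 BTU

0.0269 BTU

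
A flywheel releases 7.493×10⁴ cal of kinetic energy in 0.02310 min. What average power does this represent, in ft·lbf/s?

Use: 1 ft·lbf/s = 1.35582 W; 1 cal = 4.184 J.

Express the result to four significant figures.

1.668×10⁵ ft·lbf/s

7.493×10⁴ cal × 4.184 = 313507 J
0.02310 min × 60 = 1.386 s
P = E / t = 313507 J / 1.386 s = 226196 W
226196 W ÷ (1.35582 W/ft·lbf/s) = 166833 ft·lbf/s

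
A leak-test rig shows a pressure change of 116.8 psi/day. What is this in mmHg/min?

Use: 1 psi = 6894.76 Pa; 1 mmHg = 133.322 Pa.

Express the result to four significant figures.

4.195 mmHg/min

116.8 psi/day × 6894.76 Pa/psi ÷ 86400 s/day = 9.32069 Pa/s
9.32069 Pa/s ÷ 133.322 Pa/mmHg × 60 s/min = 4.19467 mmHg/min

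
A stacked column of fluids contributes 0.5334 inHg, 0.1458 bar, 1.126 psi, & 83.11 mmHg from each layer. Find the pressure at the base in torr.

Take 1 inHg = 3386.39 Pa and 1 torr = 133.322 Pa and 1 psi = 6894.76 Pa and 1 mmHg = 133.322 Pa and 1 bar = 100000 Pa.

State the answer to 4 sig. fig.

0.5334 inHg × 3386.39 → 1806.3 Pa
0.1458 bar × 100000 → 14580 Pa
1.126 psi × 6894.76 → 7763.5 Pa
83.11 mmHg × 133.322 → 11080.4 Pa
Total: 1806.3 + 14580 + 7763.5 + 11080.4 = 35230.2 Pa
In torr: 35230.2 / 133.322 = 264.249 torr

264.2 torr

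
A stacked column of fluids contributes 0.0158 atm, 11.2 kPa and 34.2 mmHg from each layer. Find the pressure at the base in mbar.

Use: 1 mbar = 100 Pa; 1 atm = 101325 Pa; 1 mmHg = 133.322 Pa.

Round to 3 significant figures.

174 mbar

0.0158 atm × 101325 = 1600.94 Pa
11.2 kPa × 1000 = 11200 Pa
34.2 mmHg × 133.322 = 4559.61 Pa
Sum: 1600.94 + 11200 + 4559.61 = 17360.6 Pa
In mbar: 17360.6 / 100 = 173.606 mbar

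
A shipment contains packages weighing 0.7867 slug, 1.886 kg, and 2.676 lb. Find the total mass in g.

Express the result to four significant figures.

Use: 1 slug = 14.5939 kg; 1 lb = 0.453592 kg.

1.458×10⁴ g

0.7867 slug × 14.5939 = 11.481 kg
1.886 kg (already kg)
2.676 lb × 0.453592 = 1.21381 kg
Sum: 11.481 + 1.886 + 1.21381 = 14.5808 kg
In g: 14.5808 / 0.001 = 14580.8 g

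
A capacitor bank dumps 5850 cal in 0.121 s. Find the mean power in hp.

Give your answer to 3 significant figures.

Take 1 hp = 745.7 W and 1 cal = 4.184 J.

5850 cal × 4.184 → 24476.4 J
P = E / t = 24476.4 J / 0.121 s = 202284 W
202284 W ÷ (745.7 W/hp) = 271.267 hp

271 hp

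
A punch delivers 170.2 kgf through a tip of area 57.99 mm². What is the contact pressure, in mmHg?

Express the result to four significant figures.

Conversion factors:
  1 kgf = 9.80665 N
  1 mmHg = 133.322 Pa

170.2 kgf × 9.80665 = 1669.09 N
57.99 mm² × 10⁻⁶ = 5.799×10⁻⁵ m²
P = F / A = 1669.09 N / 5.799×10⁻⁵ m² = 2.87824×10⁷ Pa
2.87824×10⁷ Pa ÷ (133.322 Pa/mmHg) = 215886 mmHg

2.159×10⁵ mmHg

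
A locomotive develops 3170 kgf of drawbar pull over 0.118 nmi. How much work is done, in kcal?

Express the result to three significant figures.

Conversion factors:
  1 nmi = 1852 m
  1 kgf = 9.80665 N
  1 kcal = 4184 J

3170 kgf × 9.80665 → 31087.1 N
0.118 nmi × 1852 → 218.536 m
W = F × d = 31087.1 N × 218.536 m = 6.79365×10⁶ J
6.79365×10⁶ J ÷ (4184 J/kcal) = 1623.72 kcal

1620 kcal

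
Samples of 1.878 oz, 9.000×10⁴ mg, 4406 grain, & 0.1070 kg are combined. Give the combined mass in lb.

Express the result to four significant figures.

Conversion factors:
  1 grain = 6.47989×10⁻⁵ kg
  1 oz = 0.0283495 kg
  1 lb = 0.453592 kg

1.878 oz × 0.0283495 = 0.0532404 kg
9.000×10⁴ mg × 10⁻⁶ = 0.09 kg
4406 grain × 6.47989×10⁻⁵ = 0.285504 kg
0.1070 kg (already kg)
Combined: 0.0532404 + 0.09 + 0.285504 + 0.107 = 0.535744 kg
In lb: 0.535744 / 0.453592 = 1.18111 lb

1.181 lb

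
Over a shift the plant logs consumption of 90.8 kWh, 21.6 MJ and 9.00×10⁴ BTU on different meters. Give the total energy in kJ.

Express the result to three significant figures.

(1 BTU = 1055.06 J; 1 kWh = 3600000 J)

90.8 kWh × 3600000 = 3.2688×10⁸ J
21.6 MJ × 1000000 = 2.16×10⁷ J
9.00×10⁴ BTU × 1055.06 = 9.49554×10⁷ J
Combined: 3.2688×10⁸ + 2.16×10⁷ + 9.49554×10⁷ = 4.43435×10⁸ J
In kJ: 4.43435×10⁸ / 1000 = 443435 kJ

4.43×10⁵ kJ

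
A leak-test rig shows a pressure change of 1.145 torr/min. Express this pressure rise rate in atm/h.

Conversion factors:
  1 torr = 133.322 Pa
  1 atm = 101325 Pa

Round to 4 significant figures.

0.09039 atm/h

1.145 torr/min × 133.322 Pa/torr ÷ 60 s/min = 2.54423 Pa/s
2.54423 Pa/s ÷ 101325 Pa/atm × 3600 s/h = 0.0903946 atm/h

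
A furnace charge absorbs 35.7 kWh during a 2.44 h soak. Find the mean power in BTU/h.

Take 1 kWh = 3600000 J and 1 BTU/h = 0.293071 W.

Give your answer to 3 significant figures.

4.99×10⁴ BTU/h

35.7 kWh × 3600000 = 1.2852×10⁸ J
2.44 h × 3600 = 8784 s
P = E / t = 1.2852×10⁸ J / 8784 s = 14631.1 W
14631.1 W ÷ (0.293071 W/BTU/h) = 49923.4 BTU/h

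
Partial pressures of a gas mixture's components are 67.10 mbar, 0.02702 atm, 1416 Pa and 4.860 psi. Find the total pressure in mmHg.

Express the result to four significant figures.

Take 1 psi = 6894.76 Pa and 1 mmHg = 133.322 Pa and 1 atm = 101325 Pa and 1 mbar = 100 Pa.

67.10 mbar × 100 = 6710 Pa
0.02702 atm × 101325 = 2737.8 Pa
1416 Pa (already Pa)
4.860 psi × 6894.76 = 33508.5 Pa
Sum: 6710 + 2737.8 + 1416 + 33508.5 = 44372.3 Pa
In mmHg: 44372.3 / 133.322 = 332.821 mmHg

332.8 mmHg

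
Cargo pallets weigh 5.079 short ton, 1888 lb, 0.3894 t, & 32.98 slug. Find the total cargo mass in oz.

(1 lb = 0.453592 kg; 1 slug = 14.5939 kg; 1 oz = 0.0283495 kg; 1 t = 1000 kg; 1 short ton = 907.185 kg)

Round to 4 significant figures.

2.234×10⁵ oz

5.079 short ton × 907.185 = 4607.59 kg
1888 lb × 0.453592 = 856.382 kg
0.3894 t × 1000 = 389.4 kg
32.98 slug × 14.5939 = 481.307 kg
Sum: 4607.59 + 856.382 + 389.4 + 481.307 = 6334.68 kg
In oz: 6334.68 / 0.0283495 = 223449 oz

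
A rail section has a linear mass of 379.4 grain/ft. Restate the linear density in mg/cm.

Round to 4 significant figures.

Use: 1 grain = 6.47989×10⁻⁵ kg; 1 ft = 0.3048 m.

806.6 mg/cm

379.4 grain/ft × 6.47989×10⁻⁵ kg/grain ÷ 0.3048 m/ft = 0.0806585 kg/m
0.0806585 kg/m ÷ 10⁻⁶ kg/mg × 0.01 m/cm = 806.585 mg/cm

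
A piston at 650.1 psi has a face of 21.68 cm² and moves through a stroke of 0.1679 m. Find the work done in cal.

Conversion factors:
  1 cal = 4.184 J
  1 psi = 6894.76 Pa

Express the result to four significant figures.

390.0 cal

650.1 psi → 4.48228×10⁶ Pa
21.68 cm² → 0.002168 m²
F = P × A = 4.48228×10⁶ × 0.002168 = 9717.58 N
W = F × d = 9717.58 × 0.1679 = 1631.58 J
In cal: 1631.58 / 4.184 = 389.957 cal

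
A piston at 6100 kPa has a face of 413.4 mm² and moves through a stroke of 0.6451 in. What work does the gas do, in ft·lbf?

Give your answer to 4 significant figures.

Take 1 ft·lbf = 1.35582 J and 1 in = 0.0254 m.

6100 kPa → 6.1×10⁶ Pa
413.4 mm² → 4.134×10⁻⁴ m²
F = P × A = 6.1×10⁶ × 4.134×10⁻⁴ = 2521.74 N
0.6451 in → 0.0163855 m
W = F × d = 2521.74 × 0.0163855 = 41.32 J
In ft·lbf: 41.32 / 1.35582 = 30.476 ft·lbf

30.48 ft·lbf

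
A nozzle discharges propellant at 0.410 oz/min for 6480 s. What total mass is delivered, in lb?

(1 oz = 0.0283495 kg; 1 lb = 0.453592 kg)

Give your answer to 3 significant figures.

2.77 lb

0.410 oz/min → 1.93722×10⁻⁴ kg/s
m = ṁ × t = 1.93722×10⁻⁴ × 6480 = 1.25532 kg
In lb: 1.25532 / 0.453592 = 2.76751 lb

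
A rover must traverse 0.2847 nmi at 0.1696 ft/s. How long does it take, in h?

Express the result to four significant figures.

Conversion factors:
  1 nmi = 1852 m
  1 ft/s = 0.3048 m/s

2.833 h

0.2847 nmi × 1852 = 527.264 m
0.1696 ft/s × 0.3048 = 0.0516941 m/s
t = d / v = 527.264 m / 0.0516941 m/s = 10199.7 s
10199.7 s ÷ (3600 s/h) = 2.83325 h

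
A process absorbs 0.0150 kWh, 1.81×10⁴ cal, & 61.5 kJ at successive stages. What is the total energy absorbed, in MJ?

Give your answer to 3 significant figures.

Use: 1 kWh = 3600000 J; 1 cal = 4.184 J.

0.191 MJ

0.0150 kWh × 3600000 = 54000 J
1.81×10⁴ cal × 4.184 = 75730.4 J
61.5 kJ × 1000 = 61500 J
Combined: 54000 + 75730.4 + 61500 = 191230 J
In MJ: 191230 / 1000000 = 0.19123 MJ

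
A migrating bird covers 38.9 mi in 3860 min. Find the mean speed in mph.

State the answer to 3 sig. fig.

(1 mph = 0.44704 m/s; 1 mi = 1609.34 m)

0.605 mph

38.9 mi × 1609.34 → 62603.3 m
3860 min × 60 → 231600 s
v = d / t = 62603.3 m / 231600 s = 0.270308 m/s
0.270308 m/s ÷ (0.44704 m/s/mph) = 0.604662 mph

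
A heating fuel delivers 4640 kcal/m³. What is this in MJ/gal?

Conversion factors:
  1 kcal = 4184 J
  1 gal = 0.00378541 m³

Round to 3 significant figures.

4640 kcal/m³ × 4184 J/kcal = 1.94138×10⁷ J/m³
1.94138×10⁷ J/m³ ÷ 1000000 J/MJ × 0.00378541 m³/gal = 0.0734892 MJ/gal

0.0735 MJ/gal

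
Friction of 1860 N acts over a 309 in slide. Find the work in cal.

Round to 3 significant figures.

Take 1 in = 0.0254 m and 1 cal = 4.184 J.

309 in × 0.0254 → 7.8486 m
W = F × d = 1860 N × 7.8486 m = 14598.4 J
14598.4 J ÷ (4.184 J/cal) = 3489.1 cal

3490 cal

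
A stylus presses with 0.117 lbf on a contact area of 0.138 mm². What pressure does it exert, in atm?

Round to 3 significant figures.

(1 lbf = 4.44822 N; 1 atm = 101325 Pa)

37.2 atm

0.117 lbf × 4.44822 = 0.520442 N
0.138 mm² × 10⁻⁶ = 1.38×10⁻⁷ m²
P = F / A = 0.520442 N / 1.38×10⁻⁷ m² = 3.77132×10⁶ Pa
3.77132×10⁶ Pa ÷ (101325 Pa/atm) = 37.22 atm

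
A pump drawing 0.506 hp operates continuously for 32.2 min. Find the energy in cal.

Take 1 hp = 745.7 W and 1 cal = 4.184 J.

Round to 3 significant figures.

1.74×10⁵ cal

0.506 hp × 745.7 → 377.324 W
32.2 min × 60 → 1932 s
E = P × t = 377.324 W × 1932 s = 728990 J
728990 J ÷ (4.184 J/cal) = 174233 cal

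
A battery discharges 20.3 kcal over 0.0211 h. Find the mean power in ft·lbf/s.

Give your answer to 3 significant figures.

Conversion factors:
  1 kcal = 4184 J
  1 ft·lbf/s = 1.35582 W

20.3 kcal × 4184 = 84935.2 J
0.0211 h × 3600 = 75.96 s
P = E / t = 84935.2 J / 75.96 s = 1118.16 W
1118.16 W ÷ (1.35582 W/ft·lbf/s) = 824.711 ft·lbf/s

825 ft·lbf/s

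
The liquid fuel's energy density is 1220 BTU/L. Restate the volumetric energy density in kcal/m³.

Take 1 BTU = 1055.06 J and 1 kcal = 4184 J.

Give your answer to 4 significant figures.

1220 BTU/L × 1055.06 J/BTU ÷ 0.001 m³/L = 1.28717×10⁹ J/m³
1.28717×10⁹ J/m³ ÷ 4184 J/kcal = 307641 kcal/m³

3.076×10⁵ kcal/m³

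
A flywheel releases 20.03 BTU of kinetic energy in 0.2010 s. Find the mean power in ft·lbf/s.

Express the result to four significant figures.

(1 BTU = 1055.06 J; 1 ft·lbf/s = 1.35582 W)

20.03 BTU × 1055.06 = 21132.9 J
P = E / t = 21132.9 J / 0.201 s = 105139 W
105139 W ÷ (1.35582 W/ft·lbf/s) = 77546.4 ft·lbf/s

7.755×10⁴ ft·lbf/s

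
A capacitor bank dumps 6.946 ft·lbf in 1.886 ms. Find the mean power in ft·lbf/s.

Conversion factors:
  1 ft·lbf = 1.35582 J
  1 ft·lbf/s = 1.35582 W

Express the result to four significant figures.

6.946 ft·lbf × 1.35582 = 9.41753 J
1.886 ms × 0.001 = 0.001886 s
P = E / t = 9.41753 J / 0.001886 s = 4993.39 W
4993.39 W ÷ (1.35582 W/ft·lbf/s) = 3682.93 ft·lbf/s

3683 ft·lbf/s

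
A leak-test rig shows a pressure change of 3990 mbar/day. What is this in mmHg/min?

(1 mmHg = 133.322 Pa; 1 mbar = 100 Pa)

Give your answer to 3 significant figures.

2.08 mmHg/min

3990 mbar/day × 100 Pa/mbar ÷ 86400 s/day = 4.61806 Pa/s
4.61806 Pa/s ÷ 133.322 Pa/mmHg × 60 s/min = 2.0783 mmHg/min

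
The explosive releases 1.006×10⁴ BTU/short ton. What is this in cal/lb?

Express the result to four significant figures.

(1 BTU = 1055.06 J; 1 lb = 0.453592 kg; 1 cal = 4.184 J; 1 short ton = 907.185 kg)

1268 cal/lb

1.006×10⁴ BTU/short ton × 1055.06 J/BTU ÷ 907.185 kg/short ton = 11699.8 J/kg
11699.8 J/kg ÷ 4.184 J/cal × 0.453592 kg/lb = 1268.39 cal/lb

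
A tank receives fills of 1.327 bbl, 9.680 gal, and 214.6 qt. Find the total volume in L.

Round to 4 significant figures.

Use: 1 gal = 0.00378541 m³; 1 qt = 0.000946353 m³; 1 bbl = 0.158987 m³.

450.7 L

1.327 bbl × 0.158987 → 0.210976 m³
9.680 gal × 0.00378541 → 0.0366428 m³
214.6 qt × 0.000946353 → 0.203087 m³
Combined: 0.210976 + 0.0366428 + 0.203087 = 0.450706 m³
In L: 0.450706 / 0.001 = 450.706 L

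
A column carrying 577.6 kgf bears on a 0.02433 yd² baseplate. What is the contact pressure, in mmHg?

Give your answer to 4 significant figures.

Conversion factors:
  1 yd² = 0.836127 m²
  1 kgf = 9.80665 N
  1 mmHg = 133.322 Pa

2088 mmHg

577.6 kgf × 9.80665 = 5664.32 N
0.02433 yd² × 0.836127 = 0.020343 m²
P = F / A = 5664.32 N / 0.020343 m² = 278441 Pa
278441 Pa ÷ (133.322 Pa/mmHg) = 2088.49 mmHg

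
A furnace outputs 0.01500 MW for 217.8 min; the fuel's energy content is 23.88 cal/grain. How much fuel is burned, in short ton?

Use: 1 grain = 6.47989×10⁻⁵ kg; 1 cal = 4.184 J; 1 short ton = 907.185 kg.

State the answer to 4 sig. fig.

0.01500 MW → 15000 W
217.8 min → 13068 s
E = P × t = 15000 × 13068 = 1.9602×10⁸ J
23.88 cal/grain → 1.54191×10⁶ J/kg
m = E / e_s = 1.9602×10⁸ / 1.54191×10⁶ = 127.128 kg
In short ton: 127.128 / 907.185 = 0.140135 short ton

0.1401 short ton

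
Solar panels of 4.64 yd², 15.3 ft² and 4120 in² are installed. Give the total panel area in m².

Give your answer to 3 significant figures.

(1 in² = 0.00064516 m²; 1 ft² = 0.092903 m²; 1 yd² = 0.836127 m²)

7.96 m²

4.64 yd² × 0.836127 = 3.87963 m²
15.3 ft² × 0.092903 = 1.42142 m²
4120 in² × 0.00064516 = 2.65806 m²
Sum: 3.87963 + 1.42142 + 2.65806 = 7.95911 m²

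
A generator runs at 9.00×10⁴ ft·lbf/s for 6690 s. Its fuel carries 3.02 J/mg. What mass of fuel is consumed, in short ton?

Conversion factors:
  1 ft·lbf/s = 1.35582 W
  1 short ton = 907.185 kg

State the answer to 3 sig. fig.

9.00×10⁴ ft·lbf/s → 122024 W
E = P × t = 122024 × 6690 = 8.16341×10⁸ J
3.02 J/mg → 3.02×10⁶ J/kg
m = E / e_s = 8.16341×10⁸ / 3.02×10⁶ = 270.312 kg
In short ton: 270.312 / 907.185 = 0.297968 short ton

0.298 short ton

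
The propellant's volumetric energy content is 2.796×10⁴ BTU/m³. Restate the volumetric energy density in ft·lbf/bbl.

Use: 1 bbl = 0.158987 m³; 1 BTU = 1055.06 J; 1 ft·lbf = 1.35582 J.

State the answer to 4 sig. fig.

2.796×10⁴ BTU/m³ × 1055.06 J/BTU = 2.94995×10⁷ J/m³
2.94995×10⁷ J/m³ ÷ 1.35582 J/ft·lbf × 0.158987 m³/bbl = 3.45919×10⁶ ft·lbf/bbl

3.459×10⁶ ft·lbf/bbl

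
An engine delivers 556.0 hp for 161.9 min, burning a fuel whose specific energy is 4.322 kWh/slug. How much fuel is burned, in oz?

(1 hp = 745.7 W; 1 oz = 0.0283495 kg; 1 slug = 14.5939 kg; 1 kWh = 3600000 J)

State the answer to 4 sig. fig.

1.333×10⁵ oz

556.0 hp → 414609 W
161.9 min → 9714 s
E = P × t = 414609 × 9714 = 4.02751×10⁹ J
4.322 kWh/slug → 1.06614×10⁶ J/kg
m = E / e_s = 4.02751×10⁹ / 1.06614×10⁶ = 3777.66 kg
In oz: 3777.66 / 0.0283495 = 133253 oz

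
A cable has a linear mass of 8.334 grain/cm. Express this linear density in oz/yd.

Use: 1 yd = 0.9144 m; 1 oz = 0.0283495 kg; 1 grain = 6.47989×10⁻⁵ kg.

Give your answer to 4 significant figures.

1.742 oz/yd

8.334 grain/cm × 6.47989×10⁻⁵ kg/grain ÷ 0.01 m/cm = 0.0540034 kg/m
0.0540034 kg/m ÷ 0.0283495 kg/oz × 0.9144 m/yd = 1.74185 oz/yd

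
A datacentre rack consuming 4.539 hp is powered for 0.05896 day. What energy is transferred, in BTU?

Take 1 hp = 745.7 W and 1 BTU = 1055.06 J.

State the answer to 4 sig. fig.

4.539 hp × 745.7 → 3384.73 W
0.05896 day × 86400 → 5094.14 s
E = P × t = 3384.73 W × 5094.14 s = 1.72423×10⁷ J
1.72423×10⁷ J ÷ (1055.06 J/BTU) = 16342.5 BTU

1.634×10⁴ BTU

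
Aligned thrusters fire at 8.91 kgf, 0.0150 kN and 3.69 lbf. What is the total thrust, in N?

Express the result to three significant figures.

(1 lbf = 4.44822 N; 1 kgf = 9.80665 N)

119 N

8.91 kgf × 9.80665 = 87.3773 N
0.0150 kN × 1000 = 15 N
3.69 lbf × 4.44822 = 16.4139 N
Sum: 87.3773 + 15 + 16.4139 = 118.791 N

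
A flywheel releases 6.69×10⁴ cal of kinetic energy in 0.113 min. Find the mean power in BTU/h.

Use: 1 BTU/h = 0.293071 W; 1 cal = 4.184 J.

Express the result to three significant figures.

1.41×10⁵ BTU/h

6.69×10⁴ cal × 4.184 = 279910 J
0.113 min × 60 = 6.78 s
P = E / t = 279910 J / 6.78 s = 41284.7 W
41284.7 W ÷ (0.293071 W/BTU/h) = 140869 BTU/h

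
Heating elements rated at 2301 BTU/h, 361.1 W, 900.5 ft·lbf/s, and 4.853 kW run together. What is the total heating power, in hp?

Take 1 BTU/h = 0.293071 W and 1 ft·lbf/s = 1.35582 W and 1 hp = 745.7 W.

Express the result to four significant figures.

9.534 hp

2301 BTU/h × 0.293071 = 674.356 W
361.1 W (already W)
900.5 ft·lbf/s × 1.35582 = 1220.92 W
4.853 kW × 1000 = 4853 W
Total: 674.356 + 361.1 + 1220.92 + 4853 = 7109.38 W
In hp: 7109.38 / 745.7 = 9.53383 hp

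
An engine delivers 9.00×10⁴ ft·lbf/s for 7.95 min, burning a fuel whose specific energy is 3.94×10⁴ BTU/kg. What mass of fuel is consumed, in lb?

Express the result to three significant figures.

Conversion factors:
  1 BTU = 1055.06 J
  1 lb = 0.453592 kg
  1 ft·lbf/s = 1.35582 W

9.00×10⁴ ft·lbf/s → 122024 W
7.95 min → 477 s
E = P × t = 122024 × 477 = 5.82054×10⁷ J
3.94×10⁴ BTU/kg → 4.15694×10⁷ J/kg
m = E / e_s = 5.82054×10⁷ / 4.15694×10⁷ = 1.4002 kg
In lb: 1.4002 / 0.453592 = 3.08692 lb

3.09 lb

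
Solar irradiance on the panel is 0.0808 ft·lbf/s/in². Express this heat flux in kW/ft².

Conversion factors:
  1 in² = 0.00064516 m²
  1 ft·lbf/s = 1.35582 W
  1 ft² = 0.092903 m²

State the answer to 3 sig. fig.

0.0158 kW/ft²

0.0808 ft·lbf/s/in² × 1.35582 W/ft·lbf/s ÷ 0.00064516 m²/in² = 169.803 W/m²
169.803 W/m² ÷ 1000 W/kW × 0.092903 m²/ft² = 0.0157752 kW/ft²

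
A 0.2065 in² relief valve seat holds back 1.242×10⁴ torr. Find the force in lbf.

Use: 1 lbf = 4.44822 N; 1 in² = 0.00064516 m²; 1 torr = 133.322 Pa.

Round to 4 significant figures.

49.59 lbf

1.242×10⁴ torr × 133.322 → 1.65586×10⁶ Pa
0.2065 in² × 0.00064516 → 1.33226×10⁻⁴ m²
F = P × A = 1.65586×10⁶ Pa × 1.33226×10⁻⁴ m² = 220.604 N
220.604 N ÷ (4.44822 N/lbf) = 49.5938 lbf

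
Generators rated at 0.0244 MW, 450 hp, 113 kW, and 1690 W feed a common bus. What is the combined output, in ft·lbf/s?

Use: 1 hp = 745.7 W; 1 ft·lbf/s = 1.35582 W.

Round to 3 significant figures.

3.50×10⁵ ft·lbf/s

0.0244 MW × 1000000 = 24400 W
450 hp × 745.7 = 335565 W
113 kW × 1000 = 113000 W
1690 W (already W)
Sum: 24400 + 335565 + 113000 + 1690 = 474655 W
In ft·lbf/s: 474655 / 1.35582 = 350087 ft·lbf/s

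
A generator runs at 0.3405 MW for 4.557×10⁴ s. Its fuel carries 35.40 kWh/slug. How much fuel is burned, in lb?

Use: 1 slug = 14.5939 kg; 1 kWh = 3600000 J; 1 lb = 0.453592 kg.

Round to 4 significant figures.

3917 lb

0.3405 MW → 340500 W
E = P × t = 340500 × 45570 = 1.55166×10¹⁰ J
35.40 kWh/slug → 8.73242×10⁶ J/kg
m = E / e_s = 1.55166×10¹⁰ / 8.73242×10⁶ = 1776.9 kg
In lb: 1776.9 / 0.453592 = 3917.4 lb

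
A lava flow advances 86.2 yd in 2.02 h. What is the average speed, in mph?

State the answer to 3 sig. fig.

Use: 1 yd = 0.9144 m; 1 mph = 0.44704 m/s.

86.2 yd × 0.9144 → 78.8213 m
2.02 h × 3600 → 7272 s
v = d / t = 78.8213 m / 7272 s = 0.010839 m/s
0.010839 m/s ÷ (0.44704 m/s/mph) = 0.0242462 mph

0.0242 mph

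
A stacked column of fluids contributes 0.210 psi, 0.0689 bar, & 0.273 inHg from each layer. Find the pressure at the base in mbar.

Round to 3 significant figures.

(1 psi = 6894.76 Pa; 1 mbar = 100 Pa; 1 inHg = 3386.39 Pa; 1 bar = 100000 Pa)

92.6 mbar

0.210 psi × 6894.76 → 1447.9 Pa
0.0689 bar × 100000 → 6890 Pa
0.273 inHg × 3386.39 → 924.484 Pa
Total: 1447.9 + 6890 + 924.484 = 9262.38 Pa
In mbar: 9262.38 / 100 = 92.6238 mbar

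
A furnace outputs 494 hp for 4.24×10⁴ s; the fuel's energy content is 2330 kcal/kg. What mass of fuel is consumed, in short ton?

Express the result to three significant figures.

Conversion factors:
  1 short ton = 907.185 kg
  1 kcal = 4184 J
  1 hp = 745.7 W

1.77 short ton

494 hp → 368376 W
E = P × t = 368376 × 42400 = 1.56191×10¹⁰ J
2330 kcal/kg → 9.74872×10⁶ J/kg
m = E / e_s = 1.56191×10¹⁰ / 9.74872×10⁶ = 1602.17 kg
In short ton: 1602.17 / 907.185 = 1.76609 short ton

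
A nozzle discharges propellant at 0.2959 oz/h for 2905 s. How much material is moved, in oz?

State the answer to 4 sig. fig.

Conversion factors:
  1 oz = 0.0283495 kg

0.2959 oz/h → 2.33017×10⁻⁶ kg/s
m = ṁ × t = 2.33017×10⁻⁶ × 2905 = 0.00676914 kg
In oz: 0.00676914 / 0.0283495 = 0.238775 oz

0.2388 oz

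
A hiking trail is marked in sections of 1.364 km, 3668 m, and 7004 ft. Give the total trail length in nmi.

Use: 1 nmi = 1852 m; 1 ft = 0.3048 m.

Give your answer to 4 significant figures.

3.870 nmi

1.364 km × 1000 = 1364 m
3668 m (already m)
7004 ft × 0.3048 = 2134.82 m
Sum: 1364 + 3668 + 2134.82 = 7166.82 m
In nmi: 7166.82 / 1852 = 3.86977 nmi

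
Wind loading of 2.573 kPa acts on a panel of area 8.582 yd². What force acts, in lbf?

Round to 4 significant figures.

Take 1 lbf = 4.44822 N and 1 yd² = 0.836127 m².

2.573 kPa × 1000 → 2573 Pa
8.582 yd² × 0.836127 → 7.17564 m²
F = P × A = 2573 Pa × 7.17564 m² = 18462.9 N
18462.9 N ÷ (4.44822 N/lbf) = 4150.63 lbf

4151 lbf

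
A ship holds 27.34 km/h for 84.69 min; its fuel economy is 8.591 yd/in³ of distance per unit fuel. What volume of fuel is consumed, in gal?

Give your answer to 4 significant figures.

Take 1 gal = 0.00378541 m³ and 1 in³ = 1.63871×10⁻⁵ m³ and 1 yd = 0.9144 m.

27.34 km/h → 7.59444 m/s
84.69 min → 5081.4 s
d = v × t = 7.59444 × 5081.4 = 38590.4 m
8.591 yd/in³ → 479378 m/m³
V = d / (distance per unit fuel) = 38590.4 / 479378 = 0.080501 m³
In gal: 0.080501 / 0.00378541 = 21.2661 gal

21.27 gal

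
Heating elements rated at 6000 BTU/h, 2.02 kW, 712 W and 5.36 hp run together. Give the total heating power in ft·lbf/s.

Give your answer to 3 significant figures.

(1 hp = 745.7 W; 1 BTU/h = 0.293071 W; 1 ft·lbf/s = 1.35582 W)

6000 BTU/h × 0.293071 = 1758.43 W
2.02 kW × 1000 = 2020 W
712 W (already W)
5.36 hp × 745.7 = 3996.95 W
Sum: 1758.43 + 2020 + 712 + 3996.95 = 8487.38 W
In ft·lbf/s: 8487.38 / 1.35582 = 6259.96 ft·lbf/s

6260 ft·lbf/s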